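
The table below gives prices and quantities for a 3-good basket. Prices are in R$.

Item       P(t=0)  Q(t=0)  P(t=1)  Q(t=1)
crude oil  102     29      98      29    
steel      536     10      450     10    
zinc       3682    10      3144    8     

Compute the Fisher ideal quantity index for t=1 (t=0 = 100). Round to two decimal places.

Laspeyres component (base-period weights):
ΣP(t=0)Q(t=1) = 102×29 + 536×10 + 3682×8 = 2958 + 5360 + 29456 = 37774
ΣP(t=0)Q(t=0) = 102×29 + 536×10 + 3682×10 = 2958 + 5360 + 36820 = 45138
L = 37774 / 45138 × 100 = 83.6856
Paasche component (current-period weights):
ΣP(t=1)Q(t=1) = 98×29 + 450×10 + 3144×8 = 2842 + 4500 + 25152 = 32494
ΣP(t=1)Q(t=0) = 98×29 + 450×10 + 3144×10 = 2842 + 4500 + 31440 = 38782
P = 32494 / 38782 × 100 = 83.7863
Fisher = √(L × P) = √(83.6856 × 83.7863) = 83.7359

83.74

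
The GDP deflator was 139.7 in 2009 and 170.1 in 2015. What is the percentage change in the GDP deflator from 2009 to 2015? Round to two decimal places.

Change = (170.1 − 139.7) / 139.7 × 100
       = 30.4 / 139.7 × 100 = 21.7609%

21.76%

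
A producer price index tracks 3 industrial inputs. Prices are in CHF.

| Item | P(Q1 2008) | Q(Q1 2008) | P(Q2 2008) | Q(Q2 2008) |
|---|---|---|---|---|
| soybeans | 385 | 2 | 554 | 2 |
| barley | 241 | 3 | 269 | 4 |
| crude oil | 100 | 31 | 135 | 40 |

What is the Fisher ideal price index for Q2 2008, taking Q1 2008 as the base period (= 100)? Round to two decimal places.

132.54

Laspeyres component (base-period weights):
ΣP(Q2 2008)Q(Q1 2008) = 554×2 + 269×3 + 135×31 = 1108 + 807 + 4185 = 6100
ΣP(Q1 2008)Q(Q1 2008) = 385×2 + 241×3 + 100×31 = 770 + 723 + 3100 = 4593
L = 6100 / 4593 × 100 = 132.8108
Paasche component (current-period weights):
ΣP(Q2 2008)Q(Q2 2008) = 554×2 + 269×4 + 135×40 = 1108 + 1076 + 5400 = 7584
ΣP(Q1 2008)Q(Q2 2008) = 385×2 + 241×4 + 100×40 = 770 + 964 + 4000 = 5734
P = 7584 / 5734 × 100 = 132.2637
Fisher = √(L × P) = √(132.8108 × 132.2637) = 132.5370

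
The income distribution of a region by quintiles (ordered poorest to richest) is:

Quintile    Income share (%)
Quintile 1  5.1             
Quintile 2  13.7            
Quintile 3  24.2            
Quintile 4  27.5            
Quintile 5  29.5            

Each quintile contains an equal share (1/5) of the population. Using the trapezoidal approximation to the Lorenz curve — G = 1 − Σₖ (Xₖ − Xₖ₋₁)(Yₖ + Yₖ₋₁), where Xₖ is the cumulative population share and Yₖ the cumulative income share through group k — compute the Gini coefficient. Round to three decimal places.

0.250

Cumulative income shares Yₖ: 0.0510, 0.1880, 0.4300, 0.7050, 1.0000
Σ (Xₖ−Xₖ₋₁)(Yₖ+Yₖ₋₁) = (1/5)(0.0510+0.0000) + (1/5)(0.1880+0.0510) + (1/5)(0.4300+0.1880) + (1/5)(0.7050+0.4300) + (1/5)(1.0000+0.7050)
  = 0.0102 + 0.0478 + 0.1236 + 0.2270 + 0.3410 = 0.7496
G = 1 − 0.7496 = 0.2504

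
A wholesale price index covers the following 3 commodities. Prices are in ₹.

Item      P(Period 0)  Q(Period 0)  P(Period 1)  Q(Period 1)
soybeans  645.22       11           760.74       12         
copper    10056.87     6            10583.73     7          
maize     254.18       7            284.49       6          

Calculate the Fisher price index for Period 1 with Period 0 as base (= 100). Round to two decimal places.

106.65

Laspeyres component (base-period weights):
ΣP(Period 1)Q(Period 0) = 760.74×11 + 10583.73×6 + 284.49×7 = 8368.14 + 63502.38 + 1991.43 = 73861.95
ΣP(Period 0)Q(Period 0) = 645.22×11 + 10056.87×6 + 254.18×7 = 7097.42 + 60341.22 + 1779.26 = 69217.9
L = 73861.95 / 69217.9 × 100 = 106.7093
Paasche component (current-period weights):
ΣP(Period 1)Q(Period 1) = 760.74×12 + 10583.73×7 + 284.49×6 = 9128.88 + 74086.11 + 1706.94 = 84921.93
ΣP(Period 0)Q(Period 1) = 645.22×12 + 10056.87×7 + 254.18×6 = 7742.64 + 70398.09 + 1525.08 = 79665.81
P = 84921.93 / 79665.81 × 100 = 106.5977
Fisher = √(L × P) = √(106.7093 × 106.5977) = 106.6535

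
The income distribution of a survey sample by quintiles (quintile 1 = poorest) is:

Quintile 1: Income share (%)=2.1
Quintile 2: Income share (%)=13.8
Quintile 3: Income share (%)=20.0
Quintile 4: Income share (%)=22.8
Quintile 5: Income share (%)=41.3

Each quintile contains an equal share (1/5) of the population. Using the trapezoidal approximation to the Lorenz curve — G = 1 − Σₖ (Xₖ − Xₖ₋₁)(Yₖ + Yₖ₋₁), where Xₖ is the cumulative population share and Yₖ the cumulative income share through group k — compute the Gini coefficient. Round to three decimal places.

0.350

Cumulative income shares Yₖ: 0.0210, 0.1590, 0.3590, 0.5870, 1.0000
Σ (Xₖ−Xₖ₋₁)(Yₖ+Yₖ₋₁) = (1/5)(0.0210+0.0000) + (1/5)(0.1590+0.0210) + (1/5)(0.3590+0.1590) + (1/5)(0.5870+0.3590) + (1/5)(1.0000+0.5870)
  = 0.0042 + 0.0360 + 0.1036 + 0.1892 + 0.3174 = 0.6504
G = 1 − 0.6504 = 0.3496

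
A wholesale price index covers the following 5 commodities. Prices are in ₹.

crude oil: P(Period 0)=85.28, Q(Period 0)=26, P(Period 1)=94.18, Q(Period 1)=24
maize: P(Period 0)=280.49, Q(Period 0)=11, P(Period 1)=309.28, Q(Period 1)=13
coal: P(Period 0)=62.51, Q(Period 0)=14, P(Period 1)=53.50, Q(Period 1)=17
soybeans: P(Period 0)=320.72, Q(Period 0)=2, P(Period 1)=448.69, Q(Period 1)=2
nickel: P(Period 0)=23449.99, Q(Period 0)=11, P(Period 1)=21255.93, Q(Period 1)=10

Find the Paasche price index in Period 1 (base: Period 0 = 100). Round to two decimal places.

91.22

Paasche price index uses current-period quantities as weights.
ΣP(Period 1)·Q(Period 1) = 94.18×24 + 309.28×13 + 53.50×17 + 448.69×2 + 21255.93×10 = 2260.32 + 4020.64 + 909.5 + 897.38 + 212559.3 = 220647.14
ΣP(Period 0)·Q(Period 1) = 85.28×24 + 280.49×13 + 62.51×17 + 320.72×2 + 23449.99×10 = 2046.72 + 3646.37 + 1062.67 + 641.44 + 234499.9 = 241897.1
Index = 220647.14 / 241897.1 × 100 = 91.2153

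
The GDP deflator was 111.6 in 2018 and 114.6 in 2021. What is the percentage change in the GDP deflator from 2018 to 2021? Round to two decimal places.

Change = (114.6 − 111.6) / 111.6 × 100
       = 3.0 / 111.6 × 100 = 2.6882%

2.69%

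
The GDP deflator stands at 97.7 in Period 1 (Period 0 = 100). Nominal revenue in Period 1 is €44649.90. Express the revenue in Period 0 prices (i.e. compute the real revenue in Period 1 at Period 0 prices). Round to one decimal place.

Real = Nominal ÷ (Index/100) = 44649.90 ÷ (97.7/100)
     = 44649.90 ÷ 0.977 = 45701.0235

45701.0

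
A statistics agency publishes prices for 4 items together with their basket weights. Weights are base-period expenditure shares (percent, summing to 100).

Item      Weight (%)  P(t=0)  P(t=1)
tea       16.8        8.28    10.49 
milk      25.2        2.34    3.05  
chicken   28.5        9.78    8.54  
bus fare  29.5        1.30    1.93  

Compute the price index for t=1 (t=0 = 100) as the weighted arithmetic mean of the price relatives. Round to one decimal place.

122.8

tea: 16.8 × (10.49/8.28) = 16.8 × 1.266908 = 21.2841
milk: 25.2 × (3.05/2.34) = 25.2 × 1.303419 = 32.8462
chicken: 28.5 × (8.54/9.78) = 28.5 × 0.873211 = 24.8865
bus fare: 29.5 × (1.93/1.30) = 29.5 × 1.484615 = 43.7962
Index = Σ wᵢ·(p₁ᵢ/p₀ᵢ) = 21.2841 + 32.8462 + 24.8865 + 43.7962 = 122.8129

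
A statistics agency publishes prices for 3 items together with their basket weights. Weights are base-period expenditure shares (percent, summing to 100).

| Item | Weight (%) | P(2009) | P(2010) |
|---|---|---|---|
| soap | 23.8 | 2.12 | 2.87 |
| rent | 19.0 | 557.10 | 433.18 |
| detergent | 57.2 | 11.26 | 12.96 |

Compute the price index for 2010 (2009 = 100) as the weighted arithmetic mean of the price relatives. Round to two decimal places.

112.83

soap: 23.8 × (2.87/2.12) = 23.8 × 1.353774 = 32.2198
rent: 19.0 × (433.18/557.10) = 19.0 × 0.777562 = 14.7737
detergent: 57.2 × (12.96/11.26) = 57.2 × 1.150977 = 65.8359
Index = Σ wᵢ·(p₁ᵢ/p₀ᵢ) = 32.2198 + 14.7737 + 65.8359 = 112.8294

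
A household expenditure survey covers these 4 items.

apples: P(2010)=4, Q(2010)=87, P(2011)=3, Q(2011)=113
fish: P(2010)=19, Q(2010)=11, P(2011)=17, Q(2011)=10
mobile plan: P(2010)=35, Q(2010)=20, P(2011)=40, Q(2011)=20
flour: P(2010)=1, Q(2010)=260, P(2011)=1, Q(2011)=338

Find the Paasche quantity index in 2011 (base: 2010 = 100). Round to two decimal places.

Paasche quantity index uses current-period prices as weights.
ΣP(2011)·Q(2011) = 3×113 + 17×10 + 40×20 + 1×338 = 339 + 170 + 800 + 338 = 1647
ΣP(2011)·Q(2010) = 3×87 + 17×11 + 40×20 + 1×260 = 261 + 187 + 800 + 260 = 1508
Index = 1647 / 1508 × 100 = 109.2175

109.22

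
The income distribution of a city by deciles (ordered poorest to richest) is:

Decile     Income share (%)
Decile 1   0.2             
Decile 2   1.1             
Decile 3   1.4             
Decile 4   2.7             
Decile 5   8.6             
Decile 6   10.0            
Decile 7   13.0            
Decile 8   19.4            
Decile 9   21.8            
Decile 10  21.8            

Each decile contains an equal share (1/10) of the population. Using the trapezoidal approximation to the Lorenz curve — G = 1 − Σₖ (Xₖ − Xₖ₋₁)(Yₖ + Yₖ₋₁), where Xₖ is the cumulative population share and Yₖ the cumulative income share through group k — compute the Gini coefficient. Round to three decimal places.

0.462

Cumulative income shares Yₖ: 0.0020, 0.0130, 0.0270, 0.0540, 0.1400, 0.2400, 0.3700, 0.5640, 0.7820, 1.0000
Σ (Xₖ−Xₖ₋₁)(Yₖ+Yₖ₋₁) = (1/10)(0.0020+0.0000) + (1/10)(0.0130+0.0020) + (1/10)(0.0270+0.0130) + (1/10)(0.0540+0.0270) + (1/10)(0.1400+0.0540) + (1/10)(0.2400+0.1400) + (1/10)(0.3700+0.2400) + (1/10)(0.5640+0.3700) + (1/10)(0.7820+0.5640) + (1/10)(1.0000+0.7820)
  = 0.0002 + 0.0015 + 0.0040 + 0.0081 + 0.0194 + 0.0380 + 0.0610 + 0.0934 + 0.1346 + 0.1782 = 0.5384
G = 1 − 0.5384 = 0.4616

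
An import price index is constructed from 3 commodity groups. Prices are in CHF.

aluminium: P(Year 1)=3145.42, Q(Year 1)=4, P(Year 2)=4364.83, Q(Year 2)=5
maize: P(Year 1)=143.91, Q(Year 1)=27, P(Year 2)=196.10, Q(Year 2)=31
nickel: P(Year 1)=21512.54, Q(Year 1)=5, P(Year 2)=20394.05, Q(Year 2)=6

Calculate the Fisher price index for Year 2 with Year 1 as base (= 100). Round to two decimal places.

100.62

Laspeyres component (base-period weights):
ΣP(Year 2)Q(Year 1) = 4364.83×4 + 196.10×27 + 20394.05×5 = 17459.32 + 5294.7 + 101970.25 = 124724.27
ΣP(Year 1)Q(Year 1) = 3145.42×4 + 143.91×27 + 21512.54×5 = 12581.68 + 3885.57 + 107562.7 = 124029.95
L = 124724.27 / 124029.95 × 100 = 100.5598
Paasche component (current-period weights):
ΣP(Year 2)Q(Year 2) = 4364.83×5 + 196.10×31 + 20394.05×6 = 21824.15 + 6079.1 + 122364.3 = 150267.55
ΣP(Year 1)Q(Year 2) = 3145.42×5 + 143.91×31 + 21512.54×6 = 15727.1 + 4461.21 + 129075.24 = 149263.55
P = 150267.55 / 149263.55 × 100 = 100.6726
Fisher = √(L × P) = √(100.5598 × 100.6726) = 100.6162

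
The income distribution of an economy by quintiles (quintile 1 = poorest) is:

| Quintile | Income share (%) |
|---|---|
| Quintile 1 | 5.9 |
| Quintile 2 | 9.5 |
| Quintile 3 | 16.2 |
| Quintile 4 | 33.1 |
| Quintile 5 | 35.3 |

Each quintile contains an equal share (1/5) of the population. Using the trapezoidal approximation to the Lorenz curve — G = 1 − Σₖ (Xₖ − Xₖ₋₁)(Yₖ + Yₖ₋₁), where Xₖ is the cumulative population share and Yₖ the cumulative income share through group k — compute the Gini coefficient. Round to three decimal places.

Cumulative income shares Yₖ: 0.0590, 0.1540, 0.3160, 0.6470, 1.0000
Σ (Xₖ−Xₖ₋₁)(Yₖ+Yₖ₋₁) = (1/5)(0.0590+0.0000) + (1/5)(0.1540+0.0590) + (1/5)(0.3160+0.1540) + (1/5)(0.6470+0.3160) + (1/5)(1.0000+0.6470)
  = 0.0118 + 0.0426 + 0.0940 + 0.1926 + 0.3294 = 0.6704
G = 1 − 0.6704 = 0.3296

0.330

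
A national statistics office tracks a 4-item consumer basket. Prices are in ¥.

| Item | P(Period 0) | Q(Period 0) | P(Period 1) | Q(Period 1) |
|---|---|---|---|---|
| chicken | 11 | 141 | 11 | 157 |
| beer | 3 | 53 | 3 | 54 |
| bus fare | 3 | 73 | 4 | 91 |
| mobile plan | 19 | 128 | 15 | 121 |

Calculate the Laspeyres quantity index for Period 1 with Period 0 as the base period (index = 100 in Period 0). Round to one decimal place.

Laspeyres quantity index uses base-period prices as weights.
ΣP(Period 0)·Q(Period 1) = 11×157 + 3×54 + 3×91 + 19×121 = 1727 + 162 + 273 + 2299 = 4461
ΣP(Period 0)·Q(Period 0) = 11×141 + 3×53 + 3×73 + 19×128 = 1551 + 159 + 219 + 2432 = 4361
Index = 4461 / 4361 × 100 = 102.2931

102.3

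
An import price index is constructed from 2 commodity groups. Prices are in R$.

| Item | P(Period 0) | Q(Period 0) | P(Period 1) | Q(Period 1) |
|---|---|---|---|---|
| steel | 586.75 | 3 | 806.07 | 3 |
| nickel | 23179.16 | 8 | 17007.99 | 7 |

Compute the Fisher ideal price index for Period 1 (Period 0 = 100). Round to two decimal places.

74.02

Laspeyres component (base-period weights):
ΣP(Period 1)Q(Period 0) = 806.07×3 + 17007.99×8 = 2418.21 + 136063.92 = 138482.13
ΣP(Period 0)Q(Period 0) = 586.75×3 + 23179.16×8 = 1760.25 + 185433.28 = 187193.53
L = 138482.13 / 187193.53 × 100 = 73.9781
Paasche component (current-period weights):
ΣP(Period 1)Q(Period 1) = 806.07×3 + 17007.99×7 = 2418.21 + 119055.93 = 121474.14
ΣP(Period 0)Q(Period 1) = 586.75×3 + 23179.16×7 = 1760.25 + 162254.12 = 164014.37
P = 121474.14 / 164014.37 × 100 = 74.0631
Fisher = √(L × P) = √(73.9781 × 74.0631) = 74.0206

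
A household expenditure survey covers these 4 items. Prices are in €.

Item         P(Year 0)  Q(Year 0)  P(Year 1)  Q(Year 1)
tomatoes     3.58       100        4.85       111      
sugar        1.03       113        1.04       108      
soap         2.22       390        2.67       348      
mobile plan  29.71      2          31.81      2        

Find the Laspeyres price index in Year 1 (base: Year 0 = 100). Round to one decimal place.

122.0

Laspeyres price index uses base-period quantities as weights.
ΣP(Year 1)·Q(Year 0) = 4.85×100 + 1.04×113 + 2.67×390 + 31.81×2 = 485 + 117.52 + 1041.3 + 63.62 = 1707.44
ΣP(Year 0)·Q(Year 0) = 3.58×100 + 1.03×113 + 2.22×390 + 29.71×2 = 358 + 116.39 + 865.8 + 59.42 = 1399.61
Index = 1707.44 / 1399.61 × 100 = 121.9940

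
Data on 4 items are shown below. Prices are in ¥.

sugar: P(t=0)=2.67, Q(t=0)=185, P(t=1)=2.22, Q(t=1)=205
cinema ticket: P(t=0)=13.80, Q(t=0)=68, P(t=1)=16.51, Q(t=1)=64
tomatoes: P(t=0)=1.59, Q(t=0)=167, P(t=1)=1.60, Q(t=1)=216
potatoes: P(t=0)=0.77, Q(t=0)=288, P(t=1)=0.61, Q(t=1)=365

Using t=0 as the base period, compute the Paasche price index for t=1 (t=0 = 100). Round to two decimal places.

Paasche price index uses current-period quantities as weights.
ΣP(t=1)·Q(t=1) = 2.22×205 + 16.51×64 + 1.60×216 + 0.61×365 = 455.1 + 1056.64 + 345.6 + 222.65 = 2079.99
ΣP(t=0)·Q(t=1) = 2.67×205 + 13.80×64 + 1.59×216 + 0.77×365 = 547.35 + 883.2 + 343.44 + 281.05 = 2055.04
Index = 2079.99 / 2055.04 × 100 = 101.2141

101.21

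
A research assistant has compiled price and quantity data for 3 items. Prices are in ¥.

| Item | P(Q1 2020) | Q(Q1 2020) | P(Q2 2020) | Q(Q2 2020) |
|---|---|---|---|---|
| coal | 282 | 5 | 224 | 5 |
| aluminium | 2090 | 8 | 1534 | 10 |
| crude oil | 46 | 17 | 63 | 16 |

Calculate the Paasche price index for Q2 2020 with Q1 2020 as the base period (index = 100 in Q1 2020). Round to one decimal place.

75.8

Paasche price index uses current-period quantities as weights.
ΣP(Q2 2020)·Q(Q2 2020) = 224×5 + 1534×10 + 63×16 = 1120 + 15340 + 1008 = 17468
ΣP(Q1 2020)·Q(Q2 2020) = 282×5 + 2090×10 + 46×16 = 1410 + 20900 + 736 = 23046
Index = 17468 / 23046 × 100 = 75.7962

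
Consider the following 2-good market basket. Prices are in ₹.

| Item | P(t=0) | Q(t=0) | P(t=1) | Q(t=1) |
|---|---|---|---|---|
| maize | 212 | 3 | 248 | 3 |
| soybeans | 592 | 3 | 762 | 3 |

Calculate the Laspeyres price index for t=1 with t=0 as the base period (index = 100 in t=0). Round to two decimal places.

125.62

Laspeyres price index uses base-period quantities as weights.
ΣP(t=1)·Q(t=0) = 248×3 + 762×3 = 744 + 2286 = 3030
ΣP(t=0)·Q(t=0) = 212×3 + 592×3 = 636 + 1776 = 2412
Index = 3030 / 2412 × 100 = 125.6219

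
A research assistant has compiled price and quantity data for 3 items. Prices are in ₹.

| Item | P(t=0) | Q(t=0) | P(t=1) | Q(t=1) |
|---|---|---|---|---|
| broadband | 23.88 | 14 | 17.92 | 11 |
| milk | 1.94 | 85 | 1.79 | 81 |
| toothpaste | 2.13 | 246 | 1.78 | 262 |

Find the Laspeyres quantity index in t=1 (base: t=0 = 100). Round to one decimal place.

95.6

Laspeyres quantity index uses base-period prices as weights.
ΣP(t=0)·Q(t=1) = 23.88×11 + 1.94×81 + 2.13×262 = 262.68 + 157.14 + 558.06 = 977.88
ΣP(t=0)·Q(t=0) = 23.88×14 + 1.94×85 + 2.13×246 = 334.32 + 164.9 + 523.98 = 1023.2
Index = 977.88 / 1023.2 × 100 = 95.5708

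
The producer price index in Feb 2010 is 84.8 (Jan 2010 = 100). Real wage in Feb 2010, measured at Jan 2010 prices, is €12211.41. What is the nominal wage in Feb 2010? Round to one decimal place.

Nominal = Real × (Index/100) = 12211.41 × (84.8/100)
        = 12211.41 × 0.848 = 10355.2757

10355.3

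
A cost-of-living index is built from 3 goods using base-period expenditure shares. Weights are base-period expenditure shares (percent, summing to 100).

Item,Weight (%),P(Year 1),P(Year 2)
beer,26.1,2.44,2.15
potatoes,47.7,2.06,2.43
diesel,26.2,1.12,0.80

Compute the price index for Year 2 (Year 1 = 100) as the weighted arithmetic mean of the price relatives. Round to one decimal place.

beer: 26.1 × (2.15/2.44) = 26.1 × 0.881148 = 22.9980
potatoes: 47.7 × (2.43/2.06) = 47.7 × 1.179612 = 56.2675
diesel: 26.2 × (0.80/1.12) = 26.2 × 0.714286 = 18.7143
Index = Σ wᵢ·(p₁ᵢ/p₀ᵢ) = 22.9980 + 56.2675 + 18.7143 = 97.9797

98.0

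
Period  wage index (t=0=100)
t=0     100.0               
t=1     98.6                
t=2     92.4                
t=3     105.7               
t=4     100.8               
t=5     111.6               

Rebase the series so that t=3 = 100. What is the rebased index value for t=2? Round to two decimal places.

87.42

Rebased(t=2) = 92.4 / 105.7 × 100 = 87.4172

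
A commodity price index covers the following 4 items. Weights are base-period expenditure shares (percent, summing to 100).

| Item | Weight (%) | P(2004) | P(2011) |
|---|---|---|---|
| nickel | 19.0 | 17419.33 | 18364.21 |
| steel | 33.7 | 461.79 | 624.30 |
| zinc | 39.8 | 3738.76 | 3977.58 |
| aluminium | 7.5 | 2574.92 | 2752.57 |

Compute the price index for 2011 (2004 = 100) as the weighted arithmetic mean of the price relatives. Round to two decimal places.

115.95

nickel: 19.0 × (18364.21/17419.33) = 19.0 × 1.054243 = 20.0306
steel: 33.7 × (624.30/461.79) = 33.7 × 1.351913 = 45.5595
zinc: 39.8 × (3977.58/3738.76) = 39.8 × 1.063877 = 42.3423
aluminium: 7.5 × (2752.57/2574.92) = 7.5 × 1.068992 = 8.0174
Index = Σ wᵢ·(p₁ᵢ/p₀ᵢ) = 20.0306 + 45.5595 + 42.3423 + 8.0174 = 115.9498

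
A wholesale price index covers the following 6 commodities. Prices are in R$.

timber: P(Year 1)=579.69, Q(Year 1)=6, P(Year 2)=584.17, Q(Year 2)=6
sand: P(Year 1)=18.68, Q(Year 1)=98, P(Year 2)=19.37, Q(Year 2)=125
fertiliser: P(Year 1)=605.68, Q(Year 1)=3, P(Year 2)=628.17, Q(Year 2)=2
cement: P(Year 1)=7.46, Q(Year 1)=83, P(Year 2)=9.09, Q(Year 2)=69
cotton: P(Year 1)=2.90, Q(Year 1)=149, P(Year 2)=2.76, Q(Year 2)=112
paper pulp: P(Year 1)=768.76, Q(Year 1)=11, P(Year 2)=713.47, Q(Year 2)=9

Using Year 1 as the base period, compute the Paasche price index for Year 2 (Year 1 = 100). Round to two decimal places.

98.36

Paasche price index uses current-period quantities as weights.
ΣP(Year 2)·Q(Year 2) = 584.17×6 + 19.37×125 + 628.17×2 + 9.09×69 + 2.76×112 + 713.47×9 = 3505.02 + 2421.25 + 1256.34 + 627.21 + 309.12 + 6421.23 = 14540.17
ΣP(Year 1)·Q(Year 2) = 579.69×6 + 18.68×125 + 605.68×2 + 7.46×69 + 2.90×112 + 768.76×9 = 3478.14 + 2335 + 1211.36 + 514.74 + 324.8 + 6918.84 = 14782.88
Index = 14540.17 / 14782.88 × 100 = 98.3582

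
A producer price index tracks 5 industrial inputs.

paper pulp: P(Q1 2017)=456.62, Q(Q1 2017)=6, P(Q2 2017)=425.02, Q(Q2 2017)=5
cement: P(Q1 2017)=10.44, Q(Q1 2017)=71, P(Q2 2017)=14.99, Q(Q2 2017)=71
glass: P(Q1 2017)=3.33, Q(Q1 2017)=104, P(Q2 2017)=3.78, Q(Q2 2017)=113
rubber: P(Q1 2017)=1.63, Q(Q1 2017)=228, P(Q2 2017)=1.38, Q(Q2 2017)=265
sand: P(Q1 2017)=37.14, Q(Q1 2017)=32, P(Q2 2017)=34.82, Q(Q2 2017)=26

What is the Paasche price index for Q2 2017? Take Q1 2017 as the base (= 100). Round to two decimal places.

101.86

Paasche price index uses current-period quantities as weights.
ΣP(Q2 2017)·Q(Q2 2017) = 425.02×5 + 14.99×71 + 3.78×113 + 1.38×265 + 34.82×26 = 2125.1 + 1064.29 + 427.14 + 365.7 + 905.32 = 4887.55
ΣP(Q1 2017)·Q(Q2 2017) = 456.62×5 + 10.44×71 + 3.33×113 + 1.63×265 + 37.14×26 = 2283.1 + 741.24 + 376.29 + 431.95 + 965.64 = 4798.22
Index = 4887.55 / 4798.22 × 100 = 101.8617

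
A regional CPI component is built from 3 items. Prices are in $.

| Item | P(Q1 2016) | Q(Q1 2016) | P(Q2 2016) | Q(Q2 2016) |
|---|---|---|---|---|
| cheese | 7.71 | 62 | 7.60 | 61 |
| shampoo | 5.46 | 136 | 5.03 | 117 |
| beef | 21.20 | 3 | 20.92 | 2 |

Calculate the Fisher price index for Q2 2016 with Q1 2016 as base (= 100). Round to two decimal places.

Laspeyres component (base-period weights):
ΣP(Q2 2016)Q(Q1 2016) = 7.60×62 + 5.03×136 + 20.92×3 = 471.2 + 684.08 + 62.76 = 1218.04
ΣP(Q1 2016)Q(Q1 2016) = 7.71×62 + 5.46×136 + 21.20×3 = 478.02 + 742.56 + 63.6 = 1284.18
L = 1218.04 / 1284.18 × 100 = 94.8496
Paasche component (current-period weights):
ΣP(Q2 2016)Q(Q2 2016) = 7.60×61 + 5.03×117 + 20.92×2 = 463.6 + 588.51 + 41.84 = 1093.95
ΣP(Q1 2016)Q(Q2 2016) = 7.71×61 + 5.46×117 + 21.20×2 = 470.31 + 638.82 + 42.4 = 1151.53
P = 1093.95 / 1151.53 × 100 = 94.9997
Fisher = √(L × P) = √(94.8496 × 94.9997) = 94.9246

94.92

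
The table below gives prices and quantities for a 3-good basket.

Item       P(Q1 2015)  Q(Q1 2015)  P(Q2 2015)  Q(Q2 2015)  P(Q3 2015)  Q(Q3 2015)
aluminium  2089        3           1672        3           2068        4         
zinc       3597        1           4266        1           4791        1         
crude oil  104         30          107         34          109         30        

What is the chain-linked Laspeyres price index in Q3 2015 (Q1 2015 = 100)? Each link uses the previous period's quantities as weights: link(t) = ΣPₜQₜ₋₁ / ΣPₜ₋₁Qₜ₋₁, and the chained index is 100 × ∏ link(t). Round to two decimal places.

109.47

Link Q1 2015→Q2 2015:
ΣP(Q2 2015)Q(Q1 2015) = 1672×3 + 4266×1 + 107×30 = 5016 + 4266 + 3210 = 12492
ΣP(Q1 2015)Q(Q1 2015) = 2089×3 + 3597×1 + 104×30 = 6267 + 3597 + 3120 = 12984
link = 12492/12984 = 0.962107
Link Q2 2015→Q3 2015:
ΣP(Q3 2015)Q(Q2 2015) = 2068×3 + 4791×1 + 109×34 = 6204 + 4791 + 3706 = 14701
ΣP(Q2 2015)Q(Q2 2015) = 1672×3 + 4266×1 + 107×34 = 5016 + 4266 + 3638 = 12920
link = 14701/12920 = 1.137848
Chained index = 100 × 0.962107 × 1.137848 = 109.4732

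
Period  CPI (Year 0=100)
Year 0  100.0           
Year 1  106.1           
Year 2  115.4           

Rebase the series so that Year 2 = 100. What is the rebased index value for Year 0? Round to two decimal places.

86.66

Rebased(Year 0) = 100.0 / 115.4 × 100 = 86.6551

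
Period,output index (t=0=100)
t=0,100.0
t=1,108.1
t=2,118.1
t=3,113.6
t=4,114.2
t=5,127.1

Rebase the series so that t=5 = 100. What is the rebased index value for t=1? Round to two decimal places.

Rebased(t=1) = 108.1 / 127.1 × 100 = 85.0511

85.05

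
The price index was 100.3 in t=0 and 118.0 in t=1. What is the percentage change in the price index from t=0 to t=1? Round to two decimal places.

17.65%

Change = (118.0 − 100.3) / 100.3 × 100
       = 17.7 / 100.3 × 100 = 17.6471%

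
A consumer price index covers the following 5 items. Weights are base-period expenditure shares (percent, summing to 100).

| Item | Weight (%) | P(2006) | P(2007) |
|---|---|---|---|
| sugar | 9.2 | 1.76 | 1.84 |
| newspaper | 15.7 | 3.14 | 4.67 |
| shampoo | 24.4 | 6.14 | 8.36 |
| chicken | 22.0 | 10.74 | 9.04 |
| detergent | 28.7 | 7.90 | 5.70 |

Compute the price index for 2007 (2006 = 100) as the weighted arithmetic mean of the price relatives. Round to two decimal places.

105.42

sugar: 9.2 × (1.84/1.76) = 9.2 × 1.045455 = 9.6182
newspaper: 15.7 × (4.67/3.14) = 15.7 × 1.487261 = 23.3500
shampoo: 24.4 × (8.36/6.14) = 24.4 × 1.361564 = 33.2221
chicken: 22.0 × (9.04/10.74) = 22.0 × 0.841713 = 18.5177
detergent: 28.7 × (5.70/7.90) = 28.7 × 0.721519 = 20.7076
Index = Σ wᵢ·(p₁ᵢ/p₀ᵢ) = 9.6182 + 23.3500 + 33.2221 + 18.5177 + 20.7076 = 105.4156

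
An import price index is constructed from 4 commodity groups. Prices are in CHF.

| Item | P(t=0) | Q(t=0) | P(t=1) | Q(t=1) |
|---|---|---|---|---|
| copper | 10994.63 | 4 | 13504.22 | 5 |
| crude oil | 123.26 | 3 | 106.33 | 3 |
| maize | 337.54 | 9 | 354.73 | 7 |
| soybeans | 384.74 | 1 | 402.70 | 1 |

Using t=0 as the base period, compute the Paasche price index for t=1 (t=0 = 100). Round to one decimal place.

Paasche price index uses current-period quantities as weights.
ΣP(t=1)·Q(t=1) = 13504.22×5 + 106.33×3 + 354.73×7 + 402.70×1 = 67521.1 + 318.99 + 2483.11 + 402.7 = 70725.9
ΣP(t=0)·Q(t=1) = 10994.63×5 + 123.26×3 + 337.54×7 + 384.74×1 = 54973.15 + 369.78 + 2362.78 + 384.74 = 58090.45
Index = 70725.9 / 58090.45 × 100 = 121.7513

121.8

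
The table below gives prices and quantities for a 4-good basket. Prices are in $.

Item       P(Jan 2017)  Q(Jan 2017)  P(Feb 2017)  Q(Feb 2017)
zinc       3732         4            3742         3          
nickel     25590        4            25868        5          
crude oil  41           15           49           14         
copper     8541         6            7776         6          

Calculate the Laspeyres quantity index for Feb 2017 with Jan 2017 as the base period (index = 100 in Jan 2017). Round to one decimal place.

112.9

Laspeyres quantity index uses base-period prices as weights.
ΣP(Jan 2017)·Q(Feb 2017) = 3732×3 + 25590×5 + 41×14 + 8541×6 = 11196 + 127950 + 574 + 51246 = 190966
ΣP(Jan 2017)·Q(Jan 2017) = 3732×4 + 25590×4 + 41×15 + 8541×6 = 14928 + 102360 + 615 + 51246 = 169149
Index = 190966 / 169149 × 100 = 112.8981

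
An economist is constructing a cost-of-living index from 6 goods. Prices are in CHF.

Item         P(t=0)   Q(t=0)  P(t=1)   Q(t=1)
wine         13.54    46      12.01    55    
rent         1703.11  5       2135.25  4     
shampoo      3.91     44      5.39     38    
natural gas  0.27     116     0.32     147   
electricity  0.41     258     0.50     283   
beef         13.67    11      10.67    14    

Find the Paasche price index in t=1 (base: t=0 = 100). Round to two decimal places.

Paasche price index uses current-period quantities as weights.
ΣP(t=1)·Q(t=1) = 12.01×55 + 2135.25×4 + 5.39×38 + 0.32×147 + 0.50×283 + 10.67×14 = 660.55 + 8541 + 204.82 + 47.04 + 141.5 + 149.38 = 9744.29
ΣP(t=0)·Q(t=1) = 13.54×55 + 1703.11×4 + 3.91×38 + 0.27×147 + 0.41×283 + 13.67×14 = 744.7 + 6812.44 + 148.58 + 39.69 + 116.03 + 191.38 = 8052.82
Index = 9744.29 / 8052.82 × 100 = 121.0047

121.00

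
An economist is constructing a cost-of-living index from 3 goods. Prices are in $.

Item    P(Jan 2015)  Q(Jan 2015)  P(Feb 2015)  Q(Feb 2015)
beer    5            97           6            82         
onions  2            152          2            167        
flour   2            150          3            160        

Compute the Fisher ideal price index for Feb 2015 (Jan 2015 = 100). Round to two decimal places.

Laspeyres component (base-period weights):
ΣP(Feb 2015)Q(Jan 2015) = 6×97 + 2×152 + 3×150 = 582 + 304 + 450 = 1336
ΣP(Jan 2015)Q(Jan 2015) = 5×97 + 2×152 + 2×150 = 485 + 304 + 300 = 1089
L = 1336 / 1089 × 100 = 122.6814
Paasche component (current-period weights):
ΣP(Feb 2015)Q(Feb 2015) = 6×82 + 2×167 + 3×160 = 492 + 334 + 480 = 1306
ΣP(Jan 2015)Q(Feb 2015) = 5×82 + 2×167 + 2×160 = 410 + 334 + 320 = 1064
P = 1306 / 1064 × 100 = 122.7444
Fisher = √(L × P) = √(122.6814 × 122.7444) = 122.7129

122.71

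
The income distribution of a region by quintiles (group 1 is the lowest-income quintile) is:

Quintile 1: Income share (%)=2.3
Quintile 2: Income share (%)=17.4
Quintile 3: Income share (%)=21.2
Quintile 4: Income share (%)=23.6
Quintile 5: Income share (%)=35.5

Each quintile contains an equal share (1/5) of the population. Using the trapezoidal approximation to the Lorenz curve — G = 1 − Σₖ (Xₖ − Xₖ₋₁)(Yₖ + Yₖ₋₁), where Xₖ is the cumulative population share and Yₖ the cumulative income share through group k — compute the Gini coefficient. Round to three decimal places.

Cumulative income shares Yₖ: 0.0230, 0.1970, 0.4090, 0.6450, 1.0000
Σ (Xₖ−Xₖ₋₁)(Yₖ+Yₖ₋₁) = (1/5)(0.0230+0.0000) + (1/5)(0.1970+0.0230) + (1/5)(0.4090+0.1970) + (1/5)(0.6450+0.4090) + (1/5)(1.0000+0.6450)
  = 0.0046 + 0.0440 + 0.1212 + 0.2108 + 0.3290 = 0.7096
G = 1 − 0.7096 = 0.2904

0.290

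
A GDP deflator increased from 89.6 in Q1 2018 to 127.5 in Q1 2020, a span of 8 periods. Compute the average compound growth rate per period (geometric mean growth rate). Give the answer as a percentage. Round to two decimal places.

4.51%

Growth factor = (127.5/89.6)^(1/8) = (1.422991)^(1/8) = 1.045082
Growth rate = 1.045082 − 1 = 0.045082 = 4.5082%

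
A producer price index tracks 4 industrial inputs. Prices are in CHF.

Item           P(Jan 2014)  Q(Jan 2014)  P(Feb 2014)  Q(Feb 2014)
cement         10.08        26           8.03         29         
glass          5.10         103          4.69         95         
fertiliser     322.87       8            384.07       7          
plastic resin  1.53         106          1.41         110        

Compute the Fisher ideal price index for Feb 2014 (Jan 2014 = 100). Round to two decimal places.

Laspeyres component (base-period weights):
ΣP(Feb 2014)Q(Jan 2014) = 8.03×26 + 4.69×103 + 384.07×8 + 1.41×106 = 208.78 + 483.07 + 3072.56 + 149.46 = 3913.87
ΣP(Jan 2014)Q(Jan 2014) = 10.08×26 + 5.10×103 + 322.87×8 + 1.53×106 = 262.08 + 525.3 + 2582.96 + 162.18 = 3532.52
L = 3913.87 / 3532.52 × 100 = 110.7954
Paasche component (current-period weights):
ΣP(Feb 2014)Q(Feb 2014) = 8.03×29 + 4.69×95 + 384.07×7 + 1.41×110 = 232.87 + 445.55 + 2688.49 + 155.1 = 3522.01
ΣP(Jan 2014)Q(Feb 2014) = 10.08×29 + 5.10×95 + 322.87×7 + 1.53×110 = 292.32 + 484.5 + 2260.09 + 168.3 = 3205.21
P = 3522.01 / 3205.21 × 100 = 109.8839
Fisher = √(L × P) = √(110.7954 × 109.8839) = 110.3387

110.34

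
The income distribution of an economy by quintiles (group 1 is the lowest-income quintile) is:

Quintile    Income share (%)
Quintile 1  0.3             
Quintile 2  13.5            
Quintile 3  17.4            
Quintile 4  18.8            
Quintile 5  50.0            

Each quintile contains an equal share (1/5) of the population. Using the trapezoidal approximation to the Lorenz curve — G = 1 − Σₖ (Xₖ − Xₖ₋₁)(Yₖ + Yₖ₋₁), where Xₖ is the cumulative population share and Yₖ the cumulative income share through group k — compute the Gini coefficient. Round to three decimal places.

Cumulative income shares Yₖ: 0.0030, 0.1380, 0.3120, 0.5000, 1.0000
Σ (Xₖ−Xₖ₋₁)(Yₖ+Yₖ₋₁) = (1/5)(0.0030+0.0000) + (1/5)(0.1380+0.0030) + (1/5)(0.3120+0.1380) + (1/5)(0.5000+0.3120) + (1/5)(1.0000+0.5000)
  = 0.0006 + 0.0282 + 0.0900 + 0.1624 + 0.3000 = 0.5812
G = 1 − 0.5812 = 0.4188

0.419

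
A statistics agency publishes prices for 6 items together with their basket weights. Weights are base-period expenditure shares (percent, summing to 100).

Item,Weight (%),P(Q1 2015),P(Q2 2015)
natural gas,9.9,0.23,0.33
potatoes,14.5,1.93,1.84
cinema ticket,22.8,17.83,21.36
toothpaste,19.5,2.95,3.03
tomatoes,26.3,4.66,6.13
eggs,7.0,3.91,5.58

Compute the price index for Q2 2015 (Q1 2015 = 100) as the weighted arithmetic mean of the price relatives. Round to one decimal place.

120.0

natural gas: 9.9 × (0.33/0.23) = 9.9 × 1.434783 = 14.2043
potatoes: 14.5 × (1.84/1.93) = 14.5 × 0.953368 = 13.8238
cinema ticket: 22.8 × (21.36/17.83) = 22.8 × 1.197981 = 27.3140
toothpaste: 19.5 × (3.03/2.95) = 19.5 × 1.027119 = 20.0288
tomatoes: 26.3 × (6.13/4.66) = 26.3 × 1.315451 = 34.5964
eggs: 7.0 × (5.58/3.91) = 7.0 × 1.427110 = 9.9898
Index = Σ wᵢ·(p₁ᵢ/p₀ᵢ) = 14.2043 + 13.8238 + 27.3140 + 20.0288 + 34.5964 + 9.9898 = 119.9571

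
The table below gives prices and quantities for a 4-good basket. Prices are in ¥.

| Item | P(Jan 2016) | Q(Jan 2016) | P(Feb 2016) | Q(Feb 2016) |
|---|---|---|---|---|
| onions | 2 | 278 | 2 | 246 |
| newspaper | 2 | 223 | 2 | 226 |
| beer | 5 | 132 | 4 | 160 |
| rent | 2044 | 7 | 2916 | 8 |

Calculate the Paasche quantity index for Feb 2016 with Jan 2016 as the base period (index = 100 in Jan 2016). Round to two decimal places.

Paasche quantity index uses current-period prices as weights.
ΣP(Feb 2016)·Q(Feb 2016) = 2×246 + 2×226 + 4×160 + 2916×8 = 492 + 452 + 640 + 23328 = 24912
ΣP(Feb 2016)·Q(Jan 2016) = 2×278 + 2×223 + 4×132 + 2916×7 = 556 + 446 + 528 + 20412 = 21942
Index = 24912 / 21942 × 100 = 113.5357

113.54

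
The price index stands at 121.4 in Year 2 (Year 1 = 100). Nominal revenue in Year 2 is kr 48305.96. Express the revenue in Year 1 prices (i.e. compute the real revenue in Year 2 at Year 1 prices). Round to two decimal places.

Real = Nominal ÷ (Index/100) = 48305.96 ÷ (121.4/100)
     = 48305.96 ÷ 1.214 = 39790.7414

39790.74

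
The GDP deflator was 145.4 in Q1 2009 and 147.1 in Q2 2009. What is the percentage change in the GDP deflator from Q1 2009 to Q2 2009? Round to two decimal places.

Change = (147.1 − 145.4) / 145.4 × 100
       = 1.7 / 145.4 × 100 = 1.1692%

1.17%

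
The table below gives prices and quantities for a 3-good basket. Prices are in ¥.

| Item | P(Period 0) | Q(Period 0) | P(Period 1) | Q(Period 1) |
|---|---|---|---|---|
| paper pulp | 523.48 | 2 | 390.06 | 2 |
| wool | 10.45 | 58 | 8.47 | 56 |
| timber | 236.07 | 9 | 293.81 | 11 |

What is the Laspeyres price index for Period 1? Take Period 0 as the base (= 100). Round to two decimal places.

Laspeyres price index uses base-period quantities as weights.
ΣP(Period 1)·Q(Period 0) = 390.06×2 + 8.47×58 + 293.81×9 = 780.12 + 491.26 + 2644.29 = 3915.67
ΣP(Period 0)·Q(Period 0) = 523.48×2 + 10.45×58 + 236.07×9 = 1046.96 + 606.1 + 2124.63 = 3777.69
Index = 3915.67 / 3777.69 × 100 = 103.6525

103.65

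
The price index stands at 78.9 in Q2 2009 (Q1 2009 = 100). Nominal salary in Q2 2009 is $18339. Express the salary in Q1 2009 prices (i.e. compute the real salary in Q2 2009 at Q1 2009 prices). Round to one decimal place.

23243.3

Real = Nominal ÷ (Index/100) = 18339 ÷ (78.9/100)
     = 18339 ÷ 0.789 = 23243.3460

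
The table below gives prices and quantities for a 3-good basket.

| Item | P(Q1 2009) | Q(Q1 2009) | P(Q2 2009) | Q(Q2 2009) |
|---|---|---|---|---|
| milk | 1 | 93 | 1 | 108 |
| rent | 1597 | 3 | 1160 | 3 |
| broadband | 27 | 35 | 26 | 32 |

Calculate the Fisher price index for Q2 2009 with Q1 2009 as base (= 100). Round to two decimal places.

Laspeyres component (base-period weights):
ΣP(Q2 2009)Q(Q1 2009) = 1×93 + 1160×3 + 26×35 = 93 + 3480 + 910 = 4483
ΣP(Q1 2009)Q(Q1 2009) = 1×93 + 1597×3 + 27×35 = 93 + 4791 + 945 = 5829
L = 4483 / 5829 × 100 = 76.9086
Paasche component (current-period weights):
ΣP(Q2 2009)Q(Q2 2009) = 1×108 + 1160×3 + 26×32 = 108 + 3480 + 832 = 4420
ΣP(Q1 2009)Q(Q2 2009) = 1×108 + 1597×3 + 27×32 = 108 + 4791 + 864 = 5763
P = 4420 / 5763 × 100 = 76.6962
Fisher = √(L × P) = √(76.9086 × 76.6962) = 76.8023

76.80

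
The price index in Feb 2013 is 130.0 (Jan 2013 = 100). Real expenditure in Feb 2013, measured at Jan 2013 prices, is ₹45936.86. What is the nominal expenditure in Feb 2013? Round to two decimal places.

Nominal = Real × (Index/100) = 45936.86 × (130.0/100)
        = 45936.86 × 1.300 = 59717.9180

59717.92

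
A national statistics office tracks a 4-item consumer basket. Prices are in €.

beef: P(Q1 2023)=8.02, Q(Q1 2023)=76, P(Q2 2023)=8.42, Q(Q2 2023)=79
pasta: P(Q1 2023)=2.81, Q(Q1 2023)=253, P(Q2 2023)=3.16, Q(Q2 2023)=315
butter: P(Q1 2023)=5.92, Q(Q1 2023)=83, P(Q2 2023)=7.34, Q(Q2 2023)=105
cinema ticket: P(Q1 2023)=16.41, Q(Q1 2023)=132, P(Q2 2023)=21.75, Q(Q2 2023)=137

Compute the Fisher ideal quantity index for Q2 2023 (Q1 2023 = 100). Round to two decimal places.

Laspeyres component (base-period weights):
ΣP(Q1 2023)Q(Q2 2023) = 8.02×79 + 2.81×315 + 5.92×105 + 16.41×137 = 633.58 + 885.15 + 621.6 + 2248.17 = 4388.5
ΣP(Q1 2023)Q(Q1 2023) = 8.02×76 + 2.81×253 + 5.92×83 + 16.41×132 = 609.52 + 710.93 + 491.36 + 2166.12 = 3977.93
L = 4388.5 / 3977.93 × 100 = 110.3212
Paasche component (current-period weights):
ΣP(Q2 2023)Q(Q2 2023) = 8.42×79 + 3.16×315 + 7.34×105 + 21.75×137 = 665.18 + 995.4 + 770.7 + 2979.75 = 5411.03
ΣP(Q2 2023)Q(Q1 2023) = 8.42×76 + 3.16×253 + 7.34×83 + 21.75×132 = 639.92 + 799.48 + 609.22 + 2871 = 4919.62
P = 5411.03 / 4919.62 × 100 = 109.9888
Fisher = √(L × P) = √(110.3212 × 109.9888) = 110.1549

110.15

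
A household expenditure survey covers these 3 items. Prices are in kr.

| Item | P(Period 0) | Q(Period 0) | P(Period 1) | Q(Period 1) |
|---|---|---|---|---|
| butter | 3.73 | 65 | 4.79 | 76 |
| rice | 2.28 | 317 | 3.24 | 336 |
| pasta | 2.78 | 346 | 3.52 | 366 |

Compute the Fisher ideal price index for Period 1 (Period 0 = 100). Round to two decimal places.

132.63

Laspeyres component (base-period weights):
ΣP(Period 1)Q(Period 0) = 4.79×65 + 3.24×317 + 3.52×346 = 311.35 + 1027.08 + 1217.92 = 2556.35
ΣP(Period 0)Q(Period 0) = 3.73×65 + 2.28×317 + 2.78×346 = 242.45 + 722.76 + 961.88 = 1927.09
L = 2556.35 / 1927.09 × 100 = 132.6534
Paasche component (current-period weights):
ΣP(Period 1)Q(Period 1) = 4.79×76 + 3.24×336 + 3.52×366 = 364.04 + 1088.64 + 1288.32 = 2741
ΣP(Period 0)Q(Period 1) = 3.73×76 + 2.28×336 + 2.78×366 = 283.48 + 766.08 + 1017.48 = 2067.04
P = 2741 / 2067.04 × 100 = 132.6051
Fisher = √(L × P) = √(132.6534 × 132.6051) = 132.6292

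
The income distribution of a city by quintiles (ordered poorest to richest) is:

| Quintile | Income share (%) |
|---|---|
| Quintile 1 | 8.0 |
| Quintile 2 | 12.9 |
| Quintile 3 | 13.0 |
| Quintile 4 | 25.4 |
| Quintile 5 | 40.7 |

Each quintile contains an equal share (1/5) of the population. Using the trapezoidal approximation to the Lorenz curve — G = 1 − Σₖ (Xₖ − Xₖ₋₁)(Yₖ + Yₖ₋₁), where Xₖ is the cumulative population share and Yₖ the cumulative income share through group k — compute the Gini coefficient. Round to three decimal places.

0.312

Cumulative income shares Yₖ: 0.0800, 0.2090, 0.3390, 0.5930, 1.0000
Σ (Xₖ−Xₖ₋₁)(Yₖ+Yₖ₋₁) = (1/5)(0.0800+0.0000) + (1/5)(0.2090+0.0800) + (1/5)(0.3390+0.2090) + (1/5)(0.5930+0.3390) + (1/5)(1.0000+0.5930)
  = 0.0160 + 0.0578 + 0.1096 + 0.1864 + 0.3186 = 0.6884
G = 1 − 0.6884 = 0.3116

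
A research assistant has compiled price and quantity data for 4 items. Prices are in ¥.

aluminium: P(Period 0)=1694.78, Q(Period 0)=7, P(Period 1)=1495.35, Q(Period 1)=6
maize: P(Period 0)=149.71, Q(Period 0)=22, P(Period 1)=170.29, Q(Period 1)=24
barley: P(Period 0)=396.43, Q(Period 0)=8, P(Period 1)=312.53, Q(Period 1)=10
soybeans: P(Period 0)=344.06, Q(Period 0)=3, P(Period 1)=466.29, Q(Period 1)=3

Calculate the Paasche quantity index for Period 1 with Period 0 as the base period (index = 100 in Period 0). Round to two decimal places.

97.08

Paasche quantity index uses current-period prices as weights.
ΣP(Period 1)·Q(Period 1) = 1495.35×6 + 170.29×24 + 312.53×10 + 466.29×3 = 8972.1 + 4086.96 + 3125.3 + 1398.87 = 17583.23
ΣP(Period 1)·Q(Period 0) = 1495.35×7 + 170.29×22 + 312.53×8 + 466.29×3 = 10467.45 + 3746.38 + 2500.24 + 1398.87 = 18112.94
Index = 17583.23 / 18112.94 × 100 = 97.0755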